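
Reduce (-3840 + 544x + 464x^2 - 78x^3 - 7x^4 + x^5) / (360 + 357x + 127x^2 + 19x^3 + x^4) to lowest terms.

(-160 + 96x - 18x^2 + x^3)/(15 + 8x + x^2)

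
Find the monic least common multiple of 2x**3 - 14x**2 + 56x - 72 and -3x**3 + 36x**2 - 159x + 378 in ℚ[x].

Repeated division with remainder:
  2x**3 - 14x**2 + 56x - 72 = (-2/3)(-3x**3 + 36x**2 - 159x + 378) + (10x**2 - 50x + 180)
  -3x**3 + 36x**2 - 159x + 378 = (-(3/10)x + 21/10)(10x**2 - 50x + 180) + (0)
Last nonzero remainder: 10x**2 - 50x + 180. Dividing through by 10 gives the monic gcd x**2 - 5x + 18.
Then lcm(f, g) = f·g / gcd(f, g); expanding and making the result monic gives the answer.

x**4 - 14x**3 + 77x**2 - 232x + 252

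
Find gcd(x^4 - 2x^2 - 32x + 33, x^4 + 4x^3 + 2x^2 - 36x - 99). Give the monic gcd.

x^3 + x^2 - x - 33

Repeated division with remainder:
  x^4 - 2x^2 - 32x + 33 = (x^4 + 4x^3 + 2x^2 - 36x - 99) + (-4x^3 - 4x^2 + 4x + 132)
  x^4 + 4x^3 + 2x^2 - 36x - 99 = (-(1/4)x - 3/4)(-4x^3 - 4x^2 + 4x + 132) + (0)
Last nonzero remainder: -4x^3 - 4x^2 + 4x + 132. Dividing through by -4 gives the monic gcd x^3 + x^2 - x - 33.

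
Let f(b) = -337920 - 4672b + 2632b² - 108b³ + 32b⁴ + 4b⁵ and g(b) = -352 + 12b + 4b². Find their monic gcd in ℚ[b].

-88 + 3b + b²

By polynomial division,
  4b⁵ + 32b⁴ - 108b³ + 2632b² - 4672b - 337920 = (b³ + 5b² + 46b + 960)(4b² + 12b - 352) + (0)
Last nonzero remainder: 4b² + 12b - 352. Dividing through by 4 gives the monic gcd b² + 3b - 88.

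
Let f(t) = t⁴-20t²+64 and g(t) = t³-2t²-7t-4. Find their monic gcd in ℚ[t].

By polynomial division,
  t⁴-20t²+64 = (t+2)(t³-2t²-7t-4) + (-9t²+18t+72)
  t³-2t²-7t-4 = (-(1/9)t)(-9t²+18t+72) + (t-4)
  -9t²+18t+72 = (-9t-18)(t-4) + (0)
The last nonzero remainder t-4 is already monic.

t-4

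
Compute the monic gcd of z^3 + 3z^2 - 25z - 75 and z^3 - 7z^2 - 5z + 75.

Euclidean algorithm in ℚ[z]:
  z^3 + 3z^2 - 25z - 75 = (z^3 - 7z^2 - 5z + 75) + (10z^2 - 20z - 150)
  z^3 - 7z^2 - 5z + 75 = ((1/10)z - 1/2)(10z^2 - 20z - 150) + (0)
Last nonzero remainder: 10z^2 - 20z - 150. Dividing through by 10 gives the monic gcd z^2 - 2z - 15.

z^2 - 2z - 15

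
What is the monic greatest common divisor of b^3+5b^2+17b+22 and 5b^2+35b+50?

b+2

Euclidean algorithm in ℚ[b]:
  b^3+5b^2+17b+22 = ((1/5)b-2/5)(5b^2+35b+50) + (21b+42)
  5b^2+35b+50 = ((5/21)b+25/21)(21b+42) + (0)
Last nonzero remainder: 21b+42. Dividing through by 21 gives the monic gcd b+2.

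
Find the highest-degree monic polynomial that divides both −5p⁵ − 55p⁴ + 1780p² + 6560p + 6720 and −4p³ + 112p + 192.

p³ − 28p − 48

Euclidean algorithm in ℚ[p]:
  −5p⁵ − 55p⁴ + 1780p² + 6560p + 6720 = ((5/4)p² + (55/4)p + 35)(−4p³ + 112p + 192) + (0)
Last nonzero remainder: −4p³ + 112p + 192. Dividing through by −4 gives the monic gcd p³ − 28p − 48.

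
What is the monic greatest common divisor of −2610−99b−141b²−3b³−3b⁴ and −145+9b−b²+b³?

Apply the Euclidean algorithm:
  −3b⁴−3b³−141b²−99b−2610 = (−3b−6)(b³−b²+9b−145) + (−120b²−480b−3480)
  b³−b²+9b−145 = (−(1/120)b+1/24)(−120b²−480b−3480) + (0)
Last nonzero remainder: −120b²−480b−3480. Dividing through by −120 gives the monic gcd b²+4b+29.

29+4b+b²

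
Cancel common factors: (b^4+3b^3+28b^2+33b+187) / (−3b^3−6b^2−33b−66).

Repeated division with remainder:
  b^4+3b^3+28b^2+33b+187 = (−(1/3)b−1/3)(−3b^3−6b^2−33b−66) + (15b^2+165)
  −3b^3−6b^2−33b−66 = (−(1/5)b−2/5)(15b^2+165) + (0)
Last nonzero remainder: 15b^2+165. Dividing through by 15 gives the monic gcd b^2+11.
Cancel b^2+11 from numerator and denominator to get the reduced form.

(−b^2−3b−17)/(3b+6)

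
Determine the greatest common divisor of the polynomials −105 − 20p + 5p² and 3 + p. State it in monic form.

3 + p

Euclidean algorithm in ℚ[p]:
  5p² − 20p − 105 = (5p − 35)(p + 3) + (0)
The last nonzero remainder p + 3 is already monic.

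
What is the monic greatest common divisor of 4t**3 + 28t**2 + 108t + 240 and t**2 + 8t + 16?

t + 4

Repeated division with remainder:
  4t**3 + 28t**2 + 108t + 240 = (4t − 4)(t**2 + 8t + 16) + (76t + 304)
  t**2 + 8t + 16 = ((1/76)t + 1/19)(76t + 304) + (0)
Last nonzero remainder: 76t + 304. Dividing through by 76 gives the monic gcd t + 4.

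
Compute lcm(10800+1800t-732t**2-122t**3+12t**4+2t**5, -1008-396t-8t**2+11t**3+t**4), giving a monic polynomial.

Repeated division with remainder:
  2t**5+12t**4-122t**3-732t**2+1800t+10800 = (2t-10)(t**4+11t**3-8t**2-396t-1008) + (4t**3-20t**2-144t+720)
  t**4+11t**3-8t**2-396t-1008 = ((1/4)t+4)(4t**3-20t**2-144t+720) + (108t**2-3888)
  4t**3-20t**2-144t+720 = ((1/27)t-5/27)(108t**2-3888) + (0)
Last nonzero remainder: 108t**2-3888. Dividing through by 108 gives the monic gcd t**2-36.
Then lcm(f, g) = f·g / gcd(f, g); expanding and making the result monic gives the answer.

151200+84600t+5052t**2-4834t**3-869t**4+33t**5+17t**6+t**7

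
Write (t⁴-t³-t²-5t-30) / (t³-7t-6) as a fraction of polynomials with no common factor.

(t²+5)/(t+1)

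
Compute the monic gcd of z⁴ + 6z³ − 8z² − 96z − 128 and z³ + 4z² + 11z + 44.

Repeated division with remainder:
  z⁴ + 6z³ − 8z² − 96z − 128 = (z + 2)(z³ + 4z² + 11z + 44) + (−27z² − 162z − 216)
  z³ + 4z² + 11z + 44 = (−(1/27)z + 2/27)(−27z² − 162z − 216) + (15z + 60)
  −27z² − 162z − 216 = (−(9/5)z − 18/5)(15z + 60) + (0)
Last nonzero remainder: 15z + 60. Dividing through by 15 gives the monic gcd z + 4.

z + 4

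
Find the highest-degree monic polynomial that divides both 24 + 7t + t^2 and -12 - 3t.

1

By polynomial division,
  t^2 + 7t + 24 = (-(1/3)t - 1)(-3t - 12) + (12)
  -3t - 12 = (-(1/4)t - 1)(12) + (0)
The last nonzero remainder is the constant 12, so the polynomials are coprime and gcd = 1.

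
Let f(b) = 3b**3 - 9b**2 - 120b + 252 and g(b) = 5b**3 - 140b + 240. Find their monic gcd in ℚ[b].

b**2 + 4b - 12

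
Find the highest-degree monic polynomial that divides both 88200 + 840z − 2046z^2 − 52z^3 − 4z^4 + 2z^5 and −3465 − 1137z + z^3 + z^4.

105 + 9z + z^2

By polynomial division,
  2z^5 − 4z^4 − 52z^3 − 2046z^2 + 840z + 88200 = (2z − 6)(z^4 + z^3 − 1137z − 3465) + (−46z^3 + 228z^2 + 948z + 67410)
  z^4 + z^3 − 1137z − 3465 = (−(1/46)z − 137/1058)(−46z^3 + 228z^2 + 948z + 67410) + ((26520/529)z^2 + (238680/529)z + 2784600/529)
  −46z^3 + 228z^2 + 948z + 67410 = (−(12167/13260)z + 56603/4420)((26520/529)z^2 + (238680/529)z + 2784600/529) + (0)
Last nonzero remainder: (26520/529)z^2 + (238680/529)z + 2784600/529. Dividing through by 26520/529 gives the monic gcd z^2 + 9z + 105.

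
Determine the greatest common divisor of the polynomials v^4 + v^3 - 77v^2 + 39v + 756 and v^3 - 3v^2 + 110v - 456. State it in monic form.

v - 4

Repeated division with remainder:
  v^4 + v^3 - 77v^2 + 39v + 756 = (v + 4)(v^3 - 3v^2 + 110v - 456) + (-175v^2 + 55v + 2580)
  v^3 - 3v^2 + 110v - 456 = (-(1/175)v + 94/6125)(-175v^2 + 55v + 2580) + ((151776/1225)v - 607104/1225)
  -175v^2 + 55v + 2580 = (-(214375/151776)v - 263375/50592)((151776/1225)v - 607104/1225) + (0)
Last nonzero remainder: (151776/1225)v - 607104/1225. Dividing through by 151776/1225 gives the monic gcd v - 4.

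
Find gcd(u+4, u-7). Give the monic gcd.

Euclidean algorithm in ℚ[u]:
  u+4 = (u-7) + (11)
  u-7 = ((1/11)u-7/11)(11) + (0)
The last nonzero remainder is the constant 11, so the polynomials are coprime and gcd = 1.

1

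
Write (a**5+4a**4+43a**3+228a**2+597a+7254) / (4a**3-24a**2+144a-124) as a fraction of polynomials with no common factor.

Apply the Euclidean algorithm:
  a**5+4a**4+43a**3+228a**2+597a+7254 = ((1/4)a**2+(5/2)a+67/4)(4a**3-24a**2+144a-124) + (301a**2-1505a+9331)
  4a**3-24a**2+144a-124 = ((4/301)a-4/301)(301a**2-1505a+9331) + (0)
Last nonzero remainder: 301a**2-1505a+9331. Dividing through by 301 gives the monic gcd a**2-5a+31.
Cancel a**2-5a+31 from numerator and denominator to get the reduced form.

(a**3+9a**2+57a+234)/(4a-4)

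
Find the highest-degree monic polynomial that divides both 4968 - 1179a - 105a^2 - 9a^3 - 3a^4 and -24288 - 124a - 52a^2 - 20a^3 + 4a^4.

552 + 53a + 6a^2 + a^3

Euclidean algorithm in ℚ[a]:
  -3a^4 - 9a^3 - 105a^2 - 1179a + 4968 = (-3/4)(4a^4 - 20a^3 - 52a^2 - 124a - 24288) + (-24a^3 - 144a^2 - 1272a - 13248)
  4a^4 - 20a^3 - 52a^2 - 124a - 24288 = (-(1/6)a + 11/6)(-24a^3 - 144a^2 - 1272a - 13248) + (0)
Last nonzero remainder: -24a^3 - 144a^2 - 1272a - 13248. Dividing through by -24 gives the monic gcd a^3 + 6a^2 + 53a + 552.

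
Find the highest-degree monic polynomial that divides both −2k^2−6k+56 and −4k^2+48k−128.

Apply the Euclidean algorithm:
  −2k^2−6k+56 = (1/2)(−4k^2+48k−128) + (−30k+120)
  −4k^2+48k−128 = ((2/15)k−16/15)(−30k+120) + (0)
Last nonzero remainder: −30k+120. Dividing through by −30 gives the monic gcd k−4.

k−4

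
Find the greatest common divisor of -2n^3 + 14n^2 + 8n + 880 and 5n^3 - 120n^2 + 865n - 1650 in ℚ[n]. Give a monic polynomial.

n - 11

Apply the Euclidean algorithm:
  -2n^3 + 14n^2 + 8n + 880 = (-2/5)(5n^3 - 120n^2 + 865n - 1650) + (-34n^2 + 354n + 220)
  5n^3 - 120n^2 + 865n - 1650 = (-(5/34)n + 1155/578)(-34n^2 + 354n + 220) + ((54900/289)n - 603900/289)
  -34n^2 + 354n + 220 = (-(4913/27450)n - 289/2745)((54900/289)n - 603900/289) + (0)
Last nonzero remainder: (54900/289)n - 603900/289. Dividing through by 54900/289 gives the monic gcd n - 11.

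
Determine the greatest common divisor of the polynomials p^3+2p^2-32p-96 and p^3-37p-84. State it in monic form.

Apply the Euclidean algorithm:
  p^3+2p^2-32p-96 = (p^3-37p-84) + (2p^2+5p-12)
  p^3-37p-84 = ((1/2)p-5/4)(2p^2+5p-12) + (-(99/4)p-99)
  2p^2+5p-12 = (-(8/99)p+4/33)(-(99/4)p-99) + (0)
Last nonzero remainder: -(99/4)p-99. Dividing through by -99/4 gives the monic gcd p+4.

p+4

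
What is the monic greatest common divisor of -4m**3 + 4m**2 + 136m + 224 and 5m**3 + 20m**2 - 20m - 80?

m**2 + 6m + 8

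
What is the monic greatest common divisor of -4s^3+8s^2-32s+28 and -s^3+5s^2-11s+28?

Euclidean algorithm in ℚ[s]:
  -4s^3+8s^2-32s+28 = (4)(-s^3+5s^2-11s+28) + (-12s^2+12s-84)
  -s^3+5s^2-11s+28 = ((1/12)s-1/3)(-12s^2+12s-84) + (0)
Last nonzero remainder: -12s^2+12s-84. Dividing through by -12 gives the monic gcd s^2-s+7.

s^2-s+7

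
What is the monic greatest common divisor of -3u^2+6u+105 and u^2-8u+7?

u-7

By polynomial division,
  -3u^2+6u+105 = (-3)(u^2-8u+7) + (-18u+126)
  u^2-8u+7 = (-(1/18)u+1/18)(-18u+126) + (0)
Last nonzero remainder: -18u+126. Dividing through by -18 gives the monic gcd u-7.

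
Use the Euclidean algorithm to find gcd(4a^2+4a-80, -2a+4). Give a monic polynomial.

1

Apply the Euclidean algorithm:
  4a^2+4a-80 = (-2a-6)(-2a+4) + (-56)
  -2a+4 = ((1/28)a-1/14)(-56) + (0)
The last nonzero remainder is the constant -56, so the polynomials are coprime and gcd = 1.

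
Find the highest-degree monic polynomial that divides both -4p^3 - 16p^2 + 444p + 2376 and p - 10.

By polynomial division,
  -4p^3 - 16p^2 + 444p + 2376 = (-4p^2 - 56p - 116)(p - 10) + (1216)
  p - 10 = ((1/1216)p - 5/608)(1216) + (0)
The last nonzero remainder is the constant 1216, so the polynomials are coprime and gcd = 1.

1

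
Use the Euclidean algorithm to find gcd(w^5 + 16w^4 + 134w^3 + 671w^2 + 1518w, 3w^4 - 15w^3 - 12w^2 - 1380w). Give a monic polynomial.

w^3 + 5w^2 + 46w

Euclidean algorithm in ℚ[w]:
  w^5 + 16w^4 + 134w^3 + 671w^2 + 1518w = ((1/3)w + 7)(3w^4 - 15w^3 - 12w^2 - 1380w) + (243w^3 + 1215w^2 + 11178w)
  3w^4 - 15w^3 - 12w^2 - 1380w = ((1/81)w - 10/81)(243w^3 + 1215w^2 + 11178w) + (0)
Last nonzero remainder: 243w^3 + 1215w^2 + 11178w. Dividing through by 243 gives the monic gcd w^3 + 5w^2 + 46w.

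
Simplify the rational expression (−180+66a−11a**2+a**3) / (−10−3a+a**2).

(36−6a+a**2)/(2+a)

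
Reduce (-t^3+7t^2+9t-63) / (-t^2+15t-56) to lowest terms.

(t^2-9)/(t-8)

By polynomial division,
  -t^3+7t^2+9t-63 = (t+8)(-t^2+15t-56) + (-55t+385)
  -t^2+15t-56 = ((1/55)t-8/55)(-55t+385) + (0)
Last nonzero remainder: -55t+385. Dividing through by -55 gives the monic gcd t-7.
Cancel t-7 from numerator and denominator to get the reduced form.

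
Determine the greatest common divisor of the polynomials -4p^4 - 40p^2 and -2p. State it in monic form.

p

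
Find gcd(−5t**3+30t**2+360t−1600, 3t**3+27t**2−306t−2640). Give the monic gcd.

t**2−2t−80

Euclidean algorithm in ℚ[t]:
  −5t**3+30t**2+360t−1600 = (−5/3)(3t**3+27t**2−306t−2640) + (75t**2−150t−6000)
  3t**3+27t**2−306t−2640 = ((1/25)t+11/25)(75t**2−150t−6000) + (0)
Last nonzero remainder: 75t**2−150t−6000. Dividing through by 75 gives the monic gcd t**2−2t−80.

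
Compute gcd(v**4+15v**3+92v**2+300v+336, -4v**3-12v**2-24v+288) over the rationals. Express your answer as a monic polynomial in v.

Apply the Euclidean algorithm:
  v**4+15v**3+92v**2+300v+336 = (-(1/4)v-3)(-4v**3-12v**2-24v+288) + (50v**2+300v+1200)
  -4v**3-12v**2-24v+288 = (-(2/25)v+6/25)(50v**2+300v+1200) + (0)
Last nonzero remainder: 50v**2+300v+1200. Dividing through by 50 gives the monic gcd v**2+6v+24.

v**2+6v+24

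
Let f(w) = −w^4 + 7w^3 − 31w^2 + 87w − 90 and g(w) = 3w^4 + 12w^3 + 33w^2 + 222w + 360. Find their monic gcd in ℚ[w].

w^2 − 2w + 15

Repeated division with remainder:
  −w^4 + 7w^3 − 31w^2 + 87w − 90 = (−1/3)(3w^4 + 12w^3 + 33w^2 + 222w + 360) + (11w^3 − 20w^2 + 161w + 30)
  3w^4 + 12w^3 + 33w^2 + 222w + 360 = ((3/11)w + 192/121)(11w^3 − 20w^2 + 161w + 30) + ((2520/121)w^2 − (5040/121)w + 37800/121)
  11w^3 − 20w^2 + 161w + 30 = ((1331/2520)w + 121/1260)((2520/121)w^2 − (5040/121)w + 37800/121) + (0)
Last nonzero remainder: (2520/121)w^2 − (5040/121)w + 37800/121. Dividing through by 2520/121 gives the monic gcd w^2 − 2w + 15.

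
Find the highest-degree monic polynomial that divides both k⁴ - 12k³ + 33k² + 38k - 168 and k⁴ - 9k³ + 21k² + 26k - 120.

By polynomial division,
  k⁴ - 12k³ + 33k² + 38k - 168 = (k⁴ - 9k³ + 21k² + 26k - 120) + (-3k³ + 12k² + 12k - 48)
  k⁴ - 9k³ + 21k² + 26k - 120 = (-(1/3)k + 5/3)(-3k³ + 12k² + 12k - 48) + (5k² - 10k - 40)
  -3k³ + 12k² + 12k - 48 = (-(3/5)k + 6/5)(5k² - 10k - 40) + (0)
Last nonzero remainder: 5k² - 10k - 40. Dividing through by 5 gives the monic gcd k² - 2k - 8.

k² - 2k - 8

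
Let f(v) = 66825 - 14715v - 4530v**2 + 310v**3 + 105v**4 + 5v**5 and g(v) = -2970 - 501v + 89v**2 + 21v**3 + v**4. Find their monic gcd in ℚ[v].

-495 - v + 15v**2 + v**3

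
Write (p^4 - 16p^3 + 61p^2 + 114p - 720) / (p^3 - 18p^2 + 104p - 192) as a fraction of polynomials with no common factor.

By polynomial division,
  p^4 - 16p^3 + 61p^2 + 114p - 720 = (p + 2)(p^3 - 18p^2 + 104p - 192) + (-7p^2 + 98p - 336)
  p^3 - 18p^2 + 104p - 192 = (-(1/7)p + 4/7)(-7p^2 + 98p - 336) + (0)
Last nonzero remainder: -7p^2 + 98p - 336. Dividing through by -7 gives the monic gcd p^2 - 14p + 48.
Cancel p^2 - 14p + 48 from numerator and denominator to get the reduced form.

(p^2 - 2p - 15)/(p - 4)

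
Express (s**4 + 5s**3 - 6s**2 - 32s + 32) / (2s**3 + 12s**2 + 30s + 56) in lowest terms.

Apply the Euclidean algorithm:
  s**4 + 5s**3 - 6s**2 - 32s + 32 = ((1/2)s - 1/2)(2s**3 + 12s**2 + 30s + 56) + (-15s**2 - 45s + 60)
  2s**3 + 12s**2 + 30s + 56 = (-(2/15)s - 2/5)(-15s**2 - 45s + 60) + (20s + 80)
  -15s**2 - 45s + 60 = (-(3/4)s + 3/4)(20s + 80) + (0)
Last nonzero remainder: 20s + 80. Dividing through by 20 gives the monic gcd s + 4.
Cancel s + 4 from numerator and denominator to get the reduced form.

(s**3 + s**2 - 10s + 8)/(2s**2 + 4s + 14)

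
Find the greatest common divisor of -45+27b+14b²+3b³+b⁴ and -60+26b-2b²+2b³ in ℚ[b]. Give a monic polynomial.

15+b+b²

Euclidean algorithm in ℚ[b]:
  b⁴+3b³+14b²+27b-45 = ((1/2)b+2)(2b³-2b²+26b-60) + (5b²+5b+75)
  2b³-2b²+26b-60 = ((2/5)b-4/5)(5b²+5b+75) + (0)
Last nonzero remainder: 5b²+5b+75. Dividing through by 5 gives the monic gcd b²+b+15.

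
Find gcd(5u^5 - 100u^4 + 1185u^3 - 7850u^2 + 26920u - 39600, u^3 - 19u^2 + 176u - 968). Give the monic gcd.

u^2 - 8u + 88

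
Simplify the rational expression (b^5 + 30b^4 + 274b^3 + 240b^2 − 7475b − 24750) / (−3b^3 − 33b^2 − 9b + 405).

(−b^3 − 16b^2 − 5b + 550)/(3b − 9)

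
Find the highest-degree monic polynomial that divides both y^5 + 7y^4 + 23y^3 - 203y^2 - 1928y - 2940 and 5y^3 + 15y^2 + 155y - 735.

y^2 + 6y + 49

Euclidean algorithm in ℚ[y]:
  y^5 + 7y^4 + 23y^3 - 203y^2 - 1928y - 2940 = ((1/5)y^2 + (4/5)y - 4)(5y^3 + 15y^2 + 155y - 735) + (-120y^2 - 720y - 5880)
  5y^3 + 15y^2 + 155y - 735 = (-(1/24)y + 1/8)(-120y^2 - 720y - 5880) + (0)
Last nonzero remainder: -120y^2 - 720y - 5880. Dividing through by -120 gives the monic gcd y^2 + 6y + 49.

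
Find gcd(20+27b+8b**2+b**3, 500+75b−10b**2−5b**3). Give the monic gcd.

20+7b+b**2

Euclidean algorithm in ℚ[b]:
  b**3+8b**2+27b+20 = (−1/5)(−5b**3−10b**2+75b+500) + (6b**2+42b+120)
  −5b**3−10b**2+75b+500 = (−(5/6)b+25/6)(6b**2+42b+120) + (0)
Last nonzero remainder: 6b**2+42b+120. Dividing through by 6 gives the monic gcd b**2+7b+20.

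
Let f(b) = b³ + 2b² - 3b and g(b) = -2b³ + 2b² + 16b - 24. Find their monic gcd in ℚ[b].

b + 3

Apply the Euclidean algorithm:
  b³ + 2b² - 3b = (-1/2)(-2b³ + 2b² + 16b - 24) + (3b² + 5b - 12)
  -2b³ + 2b² + 16b - 24 = (-(2/3)b + 16/9)(3b² + 5b - 12) + (-(8/9)b - 8/3)
  3b² + 5b - 12 = (-(27/8)b + 9/2)(-(8/9)b - 8/3) + (0)
Last nonzero remainder: -(8/9)b - 8/3. Dividing through by -8/9 gives the monic gcd b + 3.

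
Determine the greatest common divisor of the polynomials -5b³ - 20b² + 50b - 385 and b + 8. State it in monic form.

1

Euclidean algorithm in ℚ[b]:
  -5b³ - 20b² + 50b - 385 = (-5b² + 20b - 110)(b + 8) + (495)
  b + 8 = ((1/495)b + 8/495)(495) + (0)
The last nonzero remainder is the constant 495, so the polynomials are coprime and gcd = 1.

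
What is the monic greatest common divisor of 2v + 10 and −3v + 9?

1

Euclidean algorithm in ℚ[v]:
  2v + 10 = (−2/3)(−3v + 9) + (16)
  −3v + 9 = (−(3/16)v + 9/16)(16) + (0)
The last nonzero remainder is the constant 16, so the polynomials are coprime and gcd = 1.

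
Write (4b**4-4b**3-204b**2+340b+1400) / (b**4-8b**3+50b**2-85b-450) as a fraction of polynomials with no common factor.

(4b**2+8b-140)/(b**2-5b+45)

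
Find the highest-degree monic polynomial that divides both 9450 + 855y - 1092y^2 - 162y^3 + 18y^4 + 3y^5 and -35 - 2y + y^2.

Apply the Euclidean algorithm:
  3y^5 + 18y^4 - 162y^3 - 1092y^2 + 855y + 9450 = (3y^3 + 24y^2 - 9y - 270)(y^2 - 2y - 35) + (0)
The last nonzero remainder y^2 - 2y - 35 is already monic.

-35 - 2y + y^2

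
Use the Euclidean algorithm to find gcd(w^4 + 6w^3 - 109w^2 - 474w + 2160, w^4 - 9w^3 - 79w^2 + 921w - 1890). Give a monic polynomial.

w^3 - 2w^2 - 93w + 270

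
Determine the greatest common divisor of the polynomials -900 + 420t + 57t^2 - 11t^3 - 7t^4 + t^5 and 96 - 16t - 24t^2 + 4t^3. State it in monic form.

By polynomial division,
  t^5 - 7t^4 - 11t^3 + 57t^2 + 420t - 900 = ((1/4)t^2 - (1/4)t - 13/4)(4t^3 - 24t^2 - 16t + 96) + (-49t^2 + 392t - 588)
  4t^3 - 24t^2 - 16t + 96 = (-(4/49)t - 8/49)(-49t^2 + 392t - 588) + (0)
Last nonzero remainder: -49t^2 + 392t - 588. Dividing through by -49 gives the monic gcd t^2 - 8t + 12.

12 - 8t + t^2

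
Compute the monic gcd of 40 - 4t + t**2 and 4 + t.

1

Repeated division with remainder:
  t**2 - 4t + 40 = (t - 8)(t + 4) + (72)
  t + 4 = ((1/72)t + 1/18)(72) + (0)
The last nonzero remainder is the constant 72, so the polynomials are coprime and gcd = 1.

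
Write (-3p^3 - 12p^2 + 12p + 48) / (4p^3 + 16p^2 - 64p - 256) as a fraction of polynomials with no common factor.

(-3p^2 + 12)/(4p^2 - 64)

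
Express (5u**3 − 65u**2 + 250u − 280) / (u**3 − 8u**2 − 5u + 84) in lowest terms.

By polynomial division,
  5u**3 − 65u**2 + 250u − 280 = (5)(u**3 − 8u**2 − 5u + 84) + (−25u**2 + 275u − 700)
  u**3 − 8u**2 − 5u + 84 = (−(1/25)u − 3/25)(−25u**2 + 275u − 700) + (0)
Last nonzero remainder: −25u**2 + 275u − 700. Dividing through by −25 gives the monic gcd u**2 − 11u + 28.
Cancel u**2 − 11u + 28 from numerator and denominator to get the reduced form.

(5u − 10)/(u + 3)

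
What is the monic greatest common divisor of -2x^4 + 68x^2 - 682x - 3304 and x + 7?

By polynomial division,
  -2x^4 + 68x^2 - 682x - 3304 = (-2x^3 + 14x^2 - 30x - 472)(x + 7) + (0)
The last nonzero remainder x + 7 is already monic.

x + 7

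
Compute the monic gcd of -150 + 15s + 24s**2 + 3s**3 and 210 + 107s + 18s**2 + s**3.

Euclidean algorithm in ℚ[s]:
  3s**3 + 24s**2 + 15s - 150 = (3)(s**3 + 18s**2 + 107s + 210) + (-30s**2 - 306s - 780)
  s**3 + 18s**2 + 107s + 210 = (-(1/30)s - 13/50)(-30s**2 - 306s - 780) + ((36/25)s + 36/5)
  -30s**2 - 306s - 780 = (-(125/6)s - 325/3)((36/25)s + 36/5) + (0)
Last nonzero remainder: (36/25)s + 36/5. Dividing through by 36/25 gives the monic gcd s + 5.

5 + s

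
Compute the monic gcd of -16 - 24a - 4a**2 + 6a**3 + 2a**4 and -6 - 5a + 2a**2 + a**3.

By polynomial division,
  2a**4 + 6a**3 - 4a**2 - 24a - 16 = (2a + 2)(a**3 + 2a**2 - 5a - 6) + (2a**2 - 2a - 4)
  a**3 + 2a**2 - 5a - 6 = ((1/2)a + 3/2)(2a**2 - 2a - 4) + (0)
Last nonzero remainder: 2a**2 - 2a - 4. Dividing through by 2 gives the monic gcd a**2 - a - 2.

-2 - a + a**2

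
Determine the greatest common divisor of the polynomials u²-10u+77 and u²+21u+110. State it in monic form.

Euclidean algorithm in ℚ[u]:
  u²-10u+77 = (u²+21u+110) + (-31u-33)
  u²+21u+110 = (-(1/31)u-618/961)(-31u-33) + (85316/961)
  -31u-33 = (-(29791/85316)u-2883/7756)(85316/961) + (0)
The last nonzero remainder is the constant 85316/961, so the polynomials are coprime and gcd = 1.

1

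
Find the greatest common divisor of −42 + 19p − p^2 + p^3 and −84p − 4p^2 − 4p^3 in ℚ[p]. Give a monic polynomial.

21 + p + p^2

Repeated division with remainder:
  p^3 − p^2 + 19p − 42 = (−1/4)(−4p^3 − 4p^2 − 84p) + (−2p^2 − 2p − 42)
  −4p^3 − 4p^2 − 84p = (2p)(−2p^2 − 2p − 42) + (0)
Last nonzero remainder: −2p^2 − 2p − 42. Dividing through by −2 gives the monic gcd p^2 + p + 21.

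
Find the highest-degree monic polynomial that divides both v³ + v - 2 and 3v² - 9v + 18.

1

Apply the Euclidean algorithm:
  v³ + v - 2 = ((1/3)v + 1)(3v² - 9v + 18) + (4v - 20)
  3v² - 9v + 18 = ((3/4)v + 3/2)(4v - 20) + (48)
  4v - 20 = ((1/12)v - 5/12)(48) + (0)
The last nonzero remainder is the constant 48, so the polynomials are coprime and gcd = 1.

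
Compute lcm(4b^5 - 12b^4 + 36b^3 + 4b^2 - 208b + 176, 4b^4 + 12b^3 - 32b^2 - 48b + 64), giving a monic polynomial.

b^6 + b^5 - 3b^4 + 37b^3 - 48b^2 - 164b + 176

By polynomial division,
  4b^5 - 12b^4 + 36b^3 + 4b^2 - 208b + 176 = (b - 6)(4b^4 + 12b^3 - 32b^2 - 48b + 64) + (140b^3 - 140b^2 - 560b + 560)
  4b^4 + 12b^3 - 32b^2 - 48b + 64 = ((1/35)b + 4/35)(140b^3 - 140b^2 - 560b + 560) + (0)
Last nonzero remainder: 140b^3 - 140b^2 - 560b + 560. Dividing through by 140 gives the monic gcd b^3 - b^2 - 4b + 4.
Then lcm(f, g) = f·g / gcd(f, g); expanding and making the result monic gives the answer.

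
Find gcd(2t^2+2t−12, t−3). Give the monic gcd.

1

Repeated division with remainder:
  2t^2+2t−12 = (2t+8)(t−3) + (12)
  t−3 = ((1/12)t−1/4)(12) + (0)
The last nonzero remainder is the constant 12, so the polynomials are coprime and gcd = 1.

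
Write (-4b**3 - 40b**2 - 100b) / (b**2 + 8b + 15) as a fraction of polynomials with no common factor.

(-4b**2 - 20b)/(b + 3)

Apply the Euclidean algorithm:
  -4b**3 - 40b**2 - 100b = (-4b - 8)(b**2 + 8b + 15) + (24b + 120)
  b**2 + 8b + 15 = ((1/24)b + 1/8)(24b + 120) + (0)
Last nonzero remainder: 24b + 120. Dividing through by 24 gives the monic gcd b + 5.
Cancel b + 5 from numerator and denominator to get the reduced form.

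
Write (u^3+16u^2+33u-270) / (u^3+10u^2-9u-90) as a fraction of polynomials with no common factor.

Euclidean algorithm in ℚ[u]:
  u^3+16u^2+33u-270 = (u^3+10u^2-9u-90) + (6u^2+42u-180)
  u^3+10u^2-9u-90 = ((1/6)u+1/2)(6u^2+42u-180) + (0)
Last nonzero remainder: 6u^2+42u-180. Dividing through by 6 gives the monic gcd u^2+7u-30.
Cancel u^2+7u-30 from numerator and denominator to get the reduced form.

(u+9)/(u+3)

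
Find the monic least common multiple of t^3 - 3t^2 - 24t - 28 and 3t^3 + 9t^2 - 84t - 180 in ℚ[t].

Apply the Euclidean algorithm:
  t^3 - 3t^2 - 24t - 28 = (1/3)(3t^3 + 9t^2 - 84t - 180) + (-6t^2 + 4t + 32)
  3t^3 + 9t^2 - 84t - 180 = (-(1/2)t - 11/6)(-6t^2 + 4t + 32) + (-(182/3)t - 364/3)
  -6t^2 + 4t + 32 = ((9/91)t - 24/91)(-(182/3)t - 364/3) + (0)
Last nonzero remainder: -(182/3)t - 364/3. Dividing through by -182/3 gives the monic gcd t + 2.
Then lcm(f, g) = f·g / gcd(f, g); expanding and making the result monic gives the answer.

t^5 - 2t^4 - 57t^3 + 38t^2 + 692t + 840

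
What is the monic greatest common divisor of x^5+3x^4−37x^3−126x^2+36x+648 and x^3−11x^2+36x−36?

Apply the Euclidean algorithm:
  x^5+3x^4−37x^3−126x^2+36x+648 = (x^2+14x+81)(x^3−11x^2+36x−36) + (297x^2−2376x+3564)
  x^3−11x^2+36x−36 = ((1/297)x−1/99)(297x^2−2376x+3564) + (0)
Last nonzero remainder: 297x^2−2376x+3564. Dividing through by 297 gives the monic gcd x^2−8x+12.

x^2−8x+12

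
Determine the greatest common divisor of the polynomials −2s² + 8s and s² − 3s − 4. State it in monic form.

s − 4

Euclidean algorithm in ℚ[s]:
  −2s² + 8s = (−2)(s² − 3s − 4) + (2s − 8)
  s² − 3s − 4 = ((1/2)s + 1/2)(2s − 8) + (0)
Last nonzero remainder: 2s − 8. Dividing through by 2 gives the monic gcd s − 4.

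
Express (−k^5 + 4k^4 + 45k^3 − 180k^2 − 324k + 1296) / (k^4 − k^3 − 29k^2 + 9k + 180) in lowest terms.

(−k^3 + 4k^2 + 36k − 144)/(k^2 − k − 20)

Apply the Euclidean algorithm:
  −k^5 + 4k^4 + 45k^3 − 180k^2 − 324k + 1296 = (−k + 3)(k^4 − k^3 − 29k^2 + 9k + 180) + (19k^3 − 84k^2 − 171k + 756)
  k^4 − k^3 − 29k^2 + 9k + 180 = ((1/19)k + 65/361)(19k^3 − 84k^2 − 171k + 756) + (−(1760/361)k^2 + 15840/361)
  19k^3 − 84k^2 − 171k + 756 = (−(6859/1760)k + 7581/440)(−(1760/361)k^2 + 15840/361) + (0)
Last nonzero remainder: −(1760/361)k^2 + 15840/361. Dividing through by −1760/361 gives the monic gcd k^2 − 9.
Cancel k^2 − 9 from numerator and denominator to get the reduced form.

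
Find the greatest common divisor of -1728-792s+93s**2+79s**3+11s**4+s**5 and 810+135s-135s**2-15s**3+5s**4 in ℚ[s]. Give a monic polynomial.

-27-9s+3s**2+s**3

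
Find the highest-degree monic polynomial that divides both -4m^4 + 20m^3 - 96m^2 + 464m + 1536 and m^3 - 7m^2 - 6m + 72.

Apply the Euclidean algorithm:
  -4m^4 + 20m^3 - 96m^2 + 464m + 1536 = (-4m - 8)(m^3 - 7m^2 - 6m + 72) + (-176m^2 + 704m + 2112)
  m^3 - 7m^2 - 6m + 72 = (-(1/176)m + 3/176)(-176m^2 + 704m + 2112) + (-6m + 36)
  -176m^2 + 704m + 2112 = ((88/3)m + 176/3)(-6m + 36) + (0)
Last nonzero remainder: -6m + 36. Dividing through by -6 gives the monic gcd m - 6.

m - 6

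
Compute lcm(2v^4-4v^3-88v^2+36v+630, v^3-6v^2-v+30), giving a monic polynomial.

v^6-5v^5-48v^4+170v^3+701v^2-1125v-3150

Repeated division with remainder:
  2v^4-4v^3-88v^2+36v+630 = (2v+8)(v^3-6v^2-v+30) + (-38v^2-16v+390)
  v^3-6v^2-v+30 = (-(1/38)v+61/361)(-38v^2-16v+390) + ((4320/361)v-12960/361)
  -38v^2-16v+390 = (-(6859/2160)v-4693/432)((4320/361)v-12960/361) + (0)
Last nonzero remainder: (4320/361)v-12960/361. Dividing through by 4320/361 gives the monic gcd v-3.
Then lcm(f, g) = f·g / gcd(f, g); expanding and making the result monic gives the answer.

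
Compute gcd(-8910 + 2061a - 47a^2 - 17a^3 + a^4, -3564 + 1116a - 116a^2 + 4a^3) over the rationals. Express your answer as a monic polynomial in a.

Repeated division with remainder:
  a^4 - 17a^3 - 47a^2 + 2061a - 8910 = ((1/4)a + 3)(4a^3 - 116a^2 + 1116a - 3564) + (22a^2 - 396a + 1782)
  4a^3 - 116a^2 + 1116a - 3564 = ((2/11)a - 2)(22a^2 - 396a + 1782) + (0)
Last nonzero remainder: 22a^2 - 396a + 1782. Dividing through by 22 gives the monic gcd a^2 - 18a + 81.

81 - 18a + a^2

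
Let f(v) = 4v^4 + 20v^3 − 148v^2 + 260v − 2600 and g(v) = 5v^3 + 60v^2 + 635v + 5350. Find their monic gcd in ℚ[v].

v + 10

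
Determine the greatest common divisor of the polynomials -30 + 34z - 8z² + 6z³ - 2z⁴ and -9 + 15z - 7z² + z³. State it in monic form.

Repeated division with remainder:
  -2z⁴ + 6z³ - 8z² + 34z - 30 = (-2z - 8)(z³ - 7z² + 15z - 9) + (-34z² + 136z - 102)
  z³ - 7z² + 15z - 9 = (-(1/34)z + 3/34)(-34z² + 136z - 102) + (0)
Last nonzero remainder: -34z² + 136z - 102. Dividing through by -34 gives the monic gcd z² - 4z + 3.

3 - 4z + z²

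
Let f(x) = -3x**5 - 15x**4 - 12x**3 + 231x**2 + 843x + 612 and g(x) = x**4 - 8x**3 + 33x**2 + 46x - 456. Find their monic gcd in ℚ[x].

x**2 - x - 12

Euclidean algorithm in ℚ[x]:
  -3x**5 - 15x**4 - 12x**3 + 231x**2 + 843x + 612 = (-3x - 39)(x**4 - 8x**3 + 33x**2 + 46x - 456) + (-225x**3 + 1656x**2 + 1269x - 17172)
  x**4 - 8x**3 + 33x**2 + 46x - 456 = (-(1/225)x + 16/5625)(-225x**3 + 1656x**2 + 1269x - 17172) + ((21206/625)x**2 - (21206/625)x - 254472/625)
  -225x**3 + 1656x**2 + 1269x - 17172 = (-(140625/21206)x + 894375/21206)((21206/625)x**2 - (21206/625)x - 254472/625) + (0)
Last nonzero remainder: (21206/625)x**2 - (21206/625)x - 254472/625. Dividing through by 21206/625 gives the monic gcd x**2 - x - 12.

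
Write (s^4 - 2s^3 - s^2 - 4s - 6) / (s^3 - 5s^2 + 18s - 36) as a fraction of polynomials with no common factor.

(s^3 + s^2 + 2s + 2)/(s^2 - 2s + 12)

Euclidean algorithm in ℚ[s]:
  s^4 - 2s^3 - s^2 - 4s - 6 = (s + 3)(s^3 - 5s^2 + 18s - 36) + (-4s^2 - 22s + 102)
  s^3 - 5s^2 + 18s - 36 = (-(1/4)s + 21/8)(-4s^2 - 22s + 102) + ((405/4)s - 1215/4)
  -4s^2 - 22s + 102 = (-(16/405)s - 136/405)((405/4)s - 1215/4) + (0)
Last nonzero remainder: (405/4)s - 1215/4. Dividing through by 405/4 gives the monic gcd s - 3.
Cancel s - 3 from numerator and denominator to get the reduced form.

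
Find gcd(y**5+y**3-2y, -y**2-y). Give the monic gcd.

y**2+y

Apply the Euclidean algorithm:
  y**5+y**3-2y = (-y**3+y**2-2y+2)(-y**2-y) + (0)
Last nonzero remainder: -y**2-y. Dividing through by -1 gives the monic gcd y**2+y.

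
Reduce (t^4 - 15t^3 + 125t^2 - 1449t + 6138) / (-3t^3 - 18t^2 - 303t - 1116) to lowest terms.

(-t^2 + 17t - 66)/(3t + 12)

Euclidean algorithm in ℚ[t]:
  t^4 - 15t^3 + 125t^2 - 1449t + 6138 = (-(1/3)t + 7)(-3t^3 - 18t^2 - 303t - 1116) + (150t^2 + 300t + 13950)
  -3t^3 - 18t^2 - 303t - 1116 = (-(1/50)t - 2/25)(150t^2 + 300t + 13950) + (0)
Last nonzero remainder: 150t^2 + 300t + 13950. Dividing through by 150 gives the monic gcd t^2 + 2t + 93.
Cancel t^2 + 2t + 93 from numerator and denominator to get the reduced form.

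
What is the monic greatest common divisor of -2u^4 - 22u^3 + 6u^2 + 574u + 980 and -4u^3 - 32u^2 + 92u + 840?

Repeated division with remainder:
  -2u^4 - 22u^3 + 6u^2 + 574u + 980 = ((1/2)u + 3/2)(-4u^3 - 32u^2 + 92u + 840) + (8u^2 + 16u - 280)
  -4u^3 - 32u^2 + 92u + 840 = (-(1/2)u - 3)(8u^2 + 16u - 280) + (0)
Last nonzero remainder: 8u^2 + 16u - 280. Dividing through by 8 gives the monic gcd u^2 + 2u - 35.

u^2 + 2u - 35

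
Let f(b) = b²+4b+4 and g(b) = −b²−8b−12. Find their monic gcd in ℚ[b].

Repeated division with remainder:
  b²+4b+4 = (−1)(−b²−8b−12) + (−4b−8)
  −b²−8b−12 = ((1/4)b+3/2)(−4b−8) + (0)
Last nonzero remainder: −4b−8. Dividing through by −4 gives the monic gcd b+2.

b+2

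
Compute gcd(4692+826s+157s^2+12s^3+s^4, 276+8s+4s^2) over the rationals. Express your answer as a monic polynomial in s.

69+2s+s^2

By polynomial division,
  s^4+12s^3+157s^2+826s+4692 = ((1/4)s^2+(5/2)s+17)(4s^2+8s+276) + (0)
Last nonzero remainder: 4s^2+8s+276. Dividing through by 4 gives the monic gcd s^2+2s+69.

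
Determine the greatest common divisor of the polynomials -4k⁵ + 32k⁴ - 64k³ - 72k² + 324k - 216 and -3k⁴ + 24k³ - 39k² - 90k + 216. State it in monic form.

k³ - 4k² - 3k + 18

Euclidean algorithm in ℚ[k]:
  -4k⁵ + 32k⁴ - 64k³ - 72k² + 324k - 216 = ((4/3)k)(-3k⁴ + 24k³ - 39k² - 90k + 216) + (-12k³ + 48k² + 36k - 216)
  -3k⁴ + 24k³ - 39k² - 90k + 216 = ((1/4)k - 1)(-12k³ + 48k² + 36k - 216) + (0)
Last nonzero remainder: -12k³ + 48k² + 36k - 216. Dividing through by -12 gives the monic gcd k³ - 4k² - 3k + 18.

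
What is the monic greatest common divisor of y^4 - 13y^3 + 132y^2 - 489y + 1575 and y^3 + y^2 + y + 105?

y^2 - 4y + 21

Euclidean algorithm in ℚ[y]:
  y^4 - 13y^3 + 132y^2 - 489y + 1575 = (y - 14)(y^3 + y^2 + y + 105) + (145y^2 - 580y + 3045)
  y^3 + y^2 + y + 105 = ((1/145)y + 1/29)(145y^2 - 580y + 3045) + (0)
Last nonzero remainder: 145y^2 - 580y + 3045. Dividing through by 145 gives the monic gcd y^2 - 4y + 21.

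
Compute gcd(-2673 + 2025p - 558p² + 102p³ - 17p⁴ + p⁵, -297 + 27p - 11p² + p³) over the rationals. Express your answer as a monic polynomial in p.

-297 + 27p - 11p² + p³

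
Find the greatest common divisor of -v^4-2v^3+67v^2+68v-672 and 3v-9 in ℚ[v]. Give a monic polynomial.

Euclidean algorithm in ℚ[v]:
  -v^4-2v^3+67v^2+68v-672 = (-(1/3)v^3-(5/3)v^2+(52/3)v+224/3)(3v-9) + (0)
Last nonzero remainder: 3v-9. Dividing through by 3 gives the monic gcd v-3.

v-3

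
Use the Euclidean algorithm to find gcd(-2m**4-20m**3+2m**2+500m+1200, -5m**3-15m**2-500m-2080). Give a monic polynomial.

m+4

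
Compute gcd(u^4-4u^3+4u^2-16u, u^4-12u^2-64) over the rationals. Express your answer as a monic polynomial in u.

u^3-4u^2+4u-16

Euclidean algorithm in ℚ[u]:
  u^4-4u^3+4u^2-16u = (u^4-12u^2-64) + (-4u^3+16u^2-16u+64)
  u^4-12u^2-64 = (-(1/4)u-1)(-4u^3+16u^2-16u+64) + (0)
Last nonzero remainder: -4u^3+16u^2-16u+64. Dividing through by -4 gives the monic gcd u^3-4u^2+4u-16.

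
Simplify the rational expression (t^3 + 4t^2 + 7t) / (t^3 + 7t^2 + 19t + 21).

(t)/(t + 3)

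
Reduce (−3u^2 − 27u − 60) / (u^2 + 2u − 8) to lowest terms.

(−3u − 15)/(u − 2)

By polynomial division,
  −3u^2 − 27u − 60 = (−3)(u^2 + 2u − 8) + (−21u − 84)
  u^2 + 2u − 8 = (−(1/21)u + 2/21)(−21u − 84) + (0)
Last nonzero remainder: −21u − 84. Dividing through by −21 gives the monic gcd u + 4.
Cancel u + 4 from numerator and denominator to get the reduced form.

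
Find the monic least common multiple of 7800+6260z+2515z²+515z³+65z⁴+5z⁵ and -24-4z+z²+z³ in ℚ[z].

-4680-2196z-257z²+194z³+64z⁴+10z⁵+z⁶

By polynomial division,
  5z⁵+65z⁴+515z³+2515z²+6260z+7800 = (5z²+60z+475)(z³+z²-4z-24) + (2400z²+9600z+19200)
  z³+z²-4z-24 = ((1/2400)z-1/800)(2400z²+9600z+19200) + (0)
Last nonzero remainder: 2400z²+9600z+19200. Dividing through by 2400 gives the monic gcd z²+4z+8.
Then lcm(f, g) = f·g / gcd(f, g); expanding and making the result monic gives the answer.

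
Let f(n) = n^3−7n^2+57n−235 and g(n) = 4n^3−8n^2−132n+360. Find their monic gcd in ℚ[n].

n−5

Repeated division with remainder:
  n^3−7n^2+57n−235 = (1/4)(4n^3−8n^2−132n+360) + (−5n^2+90n−325)
  4n^3−8n^2−132n+360 = (−(4/5)n−64/5)(−5n^2+90n−325) + (760n−3800)
  −5n^2+90n−325 = (−(1/152)n+13/152)(760n−3800) + (0)
Last nonzero remainder: 760n−3800. Dividing through by 760 gives the monic gcd n−5.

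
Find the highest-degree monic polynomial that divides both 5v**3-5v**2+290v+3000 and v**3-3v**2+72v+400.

v**2-7v+100

Apply the Euclidean algorithm:
  5v**3-5v**2+290v+3000 = (5)(v**3-3v**2+72v+400) + (10v**2-70v+1000)
  v**3-3v**2+72v+400 = ((1/10)v+2/5)(10v**2-70v+1000) + (0)
Last nonzero remainder: 10v**2-70v+1000. Dividing through by 10 gives the monic gcd v**2-7v+100.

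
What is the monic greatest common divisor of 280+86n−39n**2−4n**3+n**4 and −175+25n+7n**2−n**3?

−35−2n+n**2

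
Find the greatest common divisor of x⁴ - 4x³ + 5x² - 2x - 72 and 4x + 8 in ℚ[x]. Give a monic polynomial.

Repeated division with remainder:
  x⁴ - 4x³ + 5x² - 2x - 72 = ((1/4)x³ - (3/2)x² + (17/4)x - 9)(4x + 8) + (0)
Last nonzero remainder: 4x + 8. Dividing through by 4 gives the monic gcd x + 2.

x + 2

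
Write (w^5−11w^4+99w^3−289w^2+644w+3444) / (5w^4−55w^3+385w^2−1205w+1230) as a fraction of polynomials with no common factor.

(w^3−5w^2+28w+84)/(5w^2−25w+30)

Repeated division with remainder:
  w^5−11w^4+99w^3−289w^2+644w+3444 = ((1/5)w)(5w^4−55w^3+385w^2−1205w+1230) + (22w^3−48w^2+398w+3444)
  5w^4−55w^3+385w^2−1205w+1230 = ((5/22)w−485/242)(22w^3−48w^2+398w+3444) + ((24000/121)w^2−(144000/121)w+984000/121)
  22w^3−48w^2+398w+3444 = ((1331/12000)w+847/2000)((24000/121)w^2−(144000/121)w+984000/121) + (0)
Last nonzero remainder: (24000/121)w^2−(144000/121)w+984000/121. Dividing through by 24000/121 gives the monic gcd w^2−6w+41.
Cancel w^2−6w+41 from numerator and denominator to get the reduced form.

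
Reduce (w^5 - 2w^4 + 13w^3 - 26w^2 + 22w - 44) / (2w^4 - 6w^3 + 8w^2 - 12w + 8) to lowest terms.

Euclidean algorithm in ℚ[w]:
  w^5 - 2w^4 + 13w^3 - 26w^2 + 22w - 44 = ((1/2)w + 1/2)(2w^4 - 6w^3 + 8w^2 - 12w + 8) + (12w^3 - 24w^2 + 24w - 48)
  2w^4 - 6w^3 + 8w^2 - 12w + 8 = ((1/6)w - 1/6)(12w^3 - 24w^2 + 24w - 48) + (0)
Last nonzero remainder: 12w^3 - 24w^2 + 24w - 48. Dividing through by 12 gives the monic gcd w^3 - 2w^2 + 2w - 4.
Cancel w^3 - 2w^2 + 2w - 4 from numerator and denominator to get the reduced form.

(w^2 + 11)/(2w - 2)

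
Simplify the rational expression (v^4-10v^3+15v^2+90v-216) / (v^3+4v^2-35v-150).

(v^3-4v^2-9v+36)/(v^2+10v+25)

Repeated division with remainder:
  v^4-10v^3+15v^2+90v-216 = (v-14)(v^3+4v^2-35v-150) + (106v^2-250v-2316)
  v^3+4v^2-35v-150 = ((1/106)v+337/5618)(106v^2-250v-2316) + ((5184/2809)v-31104/2809)
  106v^2-250v-2316 = ((148877/2592)v+542137/2592)((5184/2809)v-31104/2809) + (0)
Last nonzero remainder: (5184/2809)v-31104/2809. Dividing through by 5184/2809 gives the monic gcd v-6.
Cancel v-6 from numerator and denominator to get the reduced form.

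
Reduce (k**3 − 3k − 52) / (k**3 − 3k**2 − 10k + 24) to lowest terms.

(k**2 + 4k + 13)/(k**2 + k − 6)

Apply the Euclidean algorithm:
  k**3 − 3k − 52 = (k**3 − 3k**2 − 10k + 24) + (3k**2 + 7k − 76)
  k**3 − 3k**2 − 10k + 24 = ((1/3)k − 16/9)(3k**2 + 7k − 76) + ((250/9)k − 1000/9)
  3k**2 + 7k − 76 = ((27/250)k + 171/250)((250/9)k − 1000/9) + (0)
Last nonzero remainder: (250/9)k − 1000/9. Dividing through by 250/9 gives the monic gcd k − 4.
Cancel k − 4 from numerator and denominator to get the reduced form.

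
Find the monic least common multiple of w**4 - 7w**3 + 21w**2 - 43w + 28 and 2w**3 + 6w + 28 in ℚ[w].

w**5 - 5w**4 + 7w**3 - w**2 - 58w + 56

By polynomial division,
  w**4 - 7w**3 + 21w**2 - 43w + 28 = ((1/2)w - 7/2)(2w**3 + 6w + 28) + (18w**2 - 36w + 126)
  2w**3 + 6w + 28 = ((1/9)w + 2/9)(18w**2 - 36w + 126) + (0)
Last nonzero remainder: 18w**2 - 36w + 126. Dividing through by 18 gives the monic gcd w**2 - 2w + 7.
Then lcm(f, g) = f·g / gcd(f, g); expanding and making the result monic gives the answer.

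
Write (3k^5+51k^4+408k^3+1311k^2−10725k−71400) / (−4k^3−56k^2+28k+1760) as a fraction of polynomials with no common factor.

(−3k^3−42k^2−402k−1785)/(4k+44)

By polynomial division,
  3k^5+51k^4+408k^3+1311k^2−10725k−71400 = (−(3/4)k^2−(9/4)k−303/4)(−4k^3−56k^2+28k+1760) + (−1548k^2−4644k+61920)
  −4k^3−56k^2+28k+1760 = ((1/387)k+11/387)(−1548k^2−4644k+61920) + (0)
Last nonzero remainder: −1548k^2−4644k+61920. Dividing through by −1548 gives the monic gcd k^2+3k−40.
Cancel k^2+3k−40 from numerator and denominator to get the reduced form.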